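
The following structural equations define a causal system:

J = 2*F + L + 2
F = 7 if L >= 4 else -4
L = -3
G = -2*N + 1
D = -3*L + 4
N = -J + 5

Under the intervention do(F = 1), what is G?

Under do(F=1), the mechanism F = 7 if L >= 4 else -4 is discarded; F is fixed at 1.
J = 2*F + L + 2  [with F=1, L=-3]  = 1
N = -J + 5  [with J=1]  = 4
G = -2*N + 1  [with N=4]  = -7

-7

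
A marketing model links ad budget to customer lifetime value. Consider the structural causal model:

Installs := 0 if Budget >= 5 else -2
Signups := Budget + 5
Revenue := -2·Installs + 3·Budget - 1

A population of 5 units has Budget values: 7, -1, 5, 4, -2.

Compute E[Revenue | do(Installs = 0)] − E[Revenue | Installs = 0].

-10.2

Every unit gets Installs=0 under the intervention. Revenue values become 20, -4, 14, 11, -7; E[Revenue|do(Installs=0)] = 6.8.
Observing Installs=0 restricts to units where Installs's equation naturally yields 0: Budget ∈ {7, 5}. In that subpopulation Revenue = 20, 14, mean 17.
Difference = 6.8 − 17 = -10.2.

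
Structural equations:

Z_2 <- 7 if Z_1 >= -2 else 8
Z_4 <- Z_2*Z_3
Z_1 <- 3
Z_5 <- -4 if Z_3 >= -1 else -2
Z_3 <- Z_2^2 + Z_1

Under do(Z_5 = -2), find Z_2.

7

Under do(Z_5=-2), the mechanism Z_5 <- -4 if Z_3 >= -1 else -2 is discarded; Z_5 is fixed at -2.
No directed path runs from Z_5 to Z_2, so Z_2 keeps its natural value.
Z_2 = 7 if Z_1 >= -2 else 8  [with Z_1=3]  = 7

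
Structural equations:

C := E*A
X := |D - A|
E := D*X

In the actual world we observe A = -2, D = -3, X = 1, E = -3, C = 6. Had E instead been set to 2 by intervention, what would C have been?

-4

Intervening sets E = 2 and removes its equation (E := D*X).
C = E*A  [with E=2, A=-2]  = -4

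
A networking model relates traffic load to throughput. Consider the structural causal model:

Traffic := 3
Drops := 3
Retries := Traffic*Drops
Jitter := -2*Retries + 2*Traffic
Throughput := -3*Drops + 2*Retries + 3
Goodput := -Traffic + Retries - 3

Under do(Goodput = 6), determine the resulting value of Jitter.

do(Goodput=6) replaces the equation Goodput := -Traffic + Retries - 3 with the constant Goodput = 6.
No directed path runs from Goodput to Jitter, so Jitter keeps its natural value.
Retries = Traffic*Drops  [with Traffic=3, Drops=3]  = 9
Jitter = -2*Retries + 2*Traffic  [with Retries=9, Traffic=3]  = -12

-12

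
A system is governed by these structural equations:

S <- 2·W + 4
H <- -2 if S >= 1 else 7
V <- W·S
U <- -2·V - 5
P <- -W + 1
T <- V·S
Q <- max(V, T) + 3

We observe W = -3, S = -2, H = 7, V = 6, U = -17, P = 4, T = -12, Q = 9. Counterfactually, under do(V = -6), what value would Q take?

15

do(V=-6) replaces the equation V <- W·S with the constant V = -6.
S = 2·W + 4  [with W=-3]  = -2
T = V·S  [with V=-6, S=-2]  = 12
Q = max(V, T) + 3  [with V=-6, T=12]  = 15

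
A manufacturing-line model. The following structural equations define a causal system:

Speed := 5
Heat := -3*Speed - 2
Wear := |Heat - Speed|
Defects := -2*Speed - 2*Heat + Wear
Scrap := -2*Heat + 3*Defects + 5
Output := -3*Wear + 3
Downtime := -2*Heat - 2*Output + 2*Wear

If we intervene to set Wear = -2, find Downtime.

12

The intervention breaks the incoming arrows to Wear: Wear := |Heat - Speed| no longer applies, and Wear = -2.
Heat = -3*Speed - 2  [with Speed=5]  = -17
Output = -3*Wear + 3  [with Wear=-2]  = 9
Downtime = -2*Heat - 2*Output + 2*Wear  [with Heat=-17, Output=9, Wear=-2]  = 12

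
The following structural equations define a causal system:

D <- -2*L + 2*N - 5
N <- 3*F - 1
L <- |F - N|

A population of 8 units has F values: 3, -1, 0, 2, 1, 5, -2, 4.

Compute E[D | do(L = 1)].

Every unit gets L=1 under the intervention. D values become 9, -15, -9, 3, -3, 21, -21, 15; E[D|do(L=1)] = 0.

0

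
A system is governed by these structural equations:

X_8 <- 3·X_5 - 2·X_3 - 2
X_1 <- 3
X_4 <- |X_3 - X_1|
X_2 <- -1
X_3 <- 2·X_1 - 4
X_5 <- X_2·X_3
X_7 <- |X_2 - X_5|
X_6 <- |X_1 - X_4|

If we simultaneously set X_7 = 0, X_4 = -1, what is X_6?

4

Setting X_7 = 0, X_4 = -1 by intervention discards those variables' equations.
X_6 = |X_1 - X_4|  [with X_1=3, X_4=-1]  = 4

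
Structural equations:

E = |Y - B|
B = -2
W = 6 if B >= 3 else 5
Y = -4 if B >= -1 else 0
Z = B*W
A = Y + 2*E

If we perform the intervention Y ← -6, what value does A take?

Under do(Y=-6), the mechanism Y = -4 if B >= -1 else 0 is discarded; Y is fixed at -6.
E = |Y - B|  [with Y=-6, B=-2]  = 4
A = Y + 2*E  [with Y=-6, E=4]  = 2

2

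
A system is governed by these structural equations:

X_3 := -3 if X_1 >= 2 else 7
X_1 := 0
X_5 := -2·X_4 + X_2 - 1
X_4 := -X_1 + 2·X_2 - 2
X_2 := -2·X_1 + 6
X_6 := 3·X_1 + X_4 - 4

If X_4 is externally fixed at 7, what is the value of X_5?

Intervening sets X_4 = 7 and removes its equation (X_4 := -X_1 + 2·X_2 - 2).
X_2 = -2·X_1 + 6  [with X_1=0]  = 6
X_5 = -2·X_4 + X_2 - 1  [with X_4=7, X_2=6]  = -9

-9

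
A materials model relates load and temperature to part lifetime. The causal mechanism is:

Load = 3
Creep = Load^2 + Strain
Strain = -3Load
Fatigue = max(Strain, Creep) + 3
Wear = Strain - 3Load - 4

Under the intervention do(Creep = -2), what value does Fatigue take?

do(Creep=-2) replaces the equation Creep = Load^2 + Strain with the constant Creep = -2.
Strain = -3Load  [with Load=3]  = -9
Fatigue = max(Strain, Creep) + 3  [with Strain=-9, Creep=-2]  = 1

1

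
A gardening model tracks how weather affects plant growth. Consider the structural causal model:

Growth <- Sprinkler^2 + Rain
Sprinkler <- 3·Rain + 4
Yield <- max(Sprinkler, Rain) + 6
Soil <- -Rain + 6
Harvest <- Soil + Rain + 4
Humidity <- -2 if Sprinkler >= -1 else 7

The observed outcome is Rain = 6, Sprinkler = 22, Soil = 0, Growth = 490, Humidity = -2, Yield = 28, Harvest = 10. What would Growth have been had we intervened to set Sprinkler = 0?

6

Under do(Sprinkler=0), the mechanism Sprinkler <- 3·Rain + 4 is discarded; Sprinkler is fixed at 0.
Growth = Sprinkler^2 + Rain  [with Sprinkler=0, Rain=6]  = 6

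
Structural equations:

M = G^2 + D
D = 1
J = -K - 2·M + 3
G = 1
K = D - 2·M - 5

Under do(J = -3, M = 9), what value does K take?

Under do(J = -3, M = 9), each intervened variable's structural equation is replaced by its fixed value.
K = D - 2·M - 5  [with D=1, M=9]  = -22

-22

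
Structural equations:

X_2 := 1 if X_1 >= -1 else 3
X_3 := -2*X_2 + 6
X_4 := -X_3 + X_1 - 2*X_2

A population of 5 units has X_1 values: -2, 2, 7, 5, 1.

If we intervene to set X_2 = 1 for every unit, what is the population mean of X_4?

-3.4

do(X_2=1) breaks X_2's dependence on X_1. With X_2=1 fixed, X_4 across the units is -8, -4, 1, -1, -5, mean -3.4.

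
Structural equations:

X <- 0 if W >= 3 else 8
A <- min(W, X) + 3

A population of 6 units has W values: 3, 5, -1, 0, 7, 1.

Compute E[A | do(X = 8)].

5.5

do(X=8) breaks X's dependence on W. With X=8 fixed, A across the units is 6, 8, 2, 3, 10, 4, mean 5.5.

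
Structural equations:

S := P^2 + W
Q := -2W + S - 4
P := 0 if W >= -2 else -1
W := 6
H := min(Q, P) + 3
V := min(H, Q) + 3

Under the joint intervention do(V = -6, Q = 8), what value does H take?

3

Setting V = -6, Q = 8 by intervention discards those variables' equations.
P = 0 if W >= -2 else -1  [with W=6]  = 0
H = min(Q, P) + 3  [with Q=8, P=0]  = 3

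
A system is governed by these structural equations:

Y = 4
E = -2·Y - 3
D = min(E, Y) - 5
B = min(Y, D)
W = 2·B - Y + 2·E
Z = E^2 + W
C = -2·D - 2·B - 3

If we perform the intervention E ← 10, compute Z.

114

Under do(E=10), the mechanism E = -2·Y - 3 is discarded; E is fixed at 10.
D = min(E, Y) - 5  [with E=10, Y=4]  = -1
B = min(Y, D)  [with Y=4, D=-1]  = -1
W = 2·B - Y + 2·E  [with B=-1, Y=4, E=10]  = 14
Z = E^2 + W  [with E=10, W=14]  = 114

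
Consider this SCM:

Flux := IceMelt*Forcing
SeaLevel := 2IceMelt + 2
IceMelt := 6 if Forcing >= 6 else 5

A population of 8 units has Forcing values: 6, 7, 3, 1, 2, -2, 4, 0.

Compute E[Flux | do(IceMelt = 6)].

15.75

Under do(IceMelt=6), IceMelt's equation is replaced by IceMelt=6 for every unit. Per-unit Flux: 36, 42, 18, 6, 12, -12, 24, 0. Mean = 15.75.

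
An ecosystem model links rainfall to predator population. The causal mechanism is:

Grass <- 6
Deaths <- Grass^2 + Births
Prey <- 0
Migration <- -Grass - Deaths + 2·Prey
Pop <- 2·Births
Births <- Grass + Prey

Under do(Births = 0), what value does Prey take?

Under do(Births=0), the mechanism Births <- Grass + Prey is discarded; Births is fixed at 0.
Since Prey is not a descendant of the intervened variable, it is unaffected.

0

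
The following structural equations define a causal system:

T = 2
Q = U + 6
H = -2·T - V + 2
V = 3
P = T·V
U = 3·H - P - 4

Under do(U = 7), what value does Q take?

13

The intervention breaks the incoming arrows to U: U = 3·H - P - 4 no longer applies, and U = 7.
Q = U + 6  [with U=7]  = 13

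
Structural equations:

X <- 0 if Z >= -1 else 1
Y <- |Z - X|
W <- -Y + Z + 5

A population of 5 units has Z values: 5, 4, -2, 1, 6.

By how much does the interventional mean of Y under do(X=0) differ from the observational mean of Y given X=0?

-0.4

The intervention sets X=0 in all 5 units regardless of Z. Recomputing Y per unit gives 5, 4, 2, 1, 6; average 3.6.
E[Y|X=0] averages over only the 4 units with X=0 (Z = 5, 4, 1, 6): Y = 5, 4, 1, 6, mean 4.
Difference = 3.6 − 4 = -0.4.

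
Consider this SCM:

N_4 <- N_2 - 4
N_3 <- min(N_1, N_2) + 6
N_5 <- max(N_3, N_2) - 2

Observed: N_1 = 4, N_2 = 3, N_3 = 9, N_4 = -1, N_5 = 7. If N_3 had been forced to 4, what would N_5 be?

do(N_3=4) replaces the equation N_3 <- min(N_1, N_2) + 6 with the constant N_3 = 4.
N_5 = max(N_3, N_2) - 2  [with N_3=4, N_2=3]  = 2

2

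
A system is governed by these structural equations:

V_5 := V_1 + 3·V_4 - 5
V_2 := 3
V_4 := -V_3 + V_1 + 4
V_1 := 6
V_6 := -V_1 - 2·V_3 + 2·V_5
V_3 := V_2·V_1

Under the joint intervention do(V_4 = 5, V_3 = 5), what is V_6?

The joint intervention fixes V_4 = 5, V_3 = 5, removing each variable's own equation.
V_5 = V_1 + 3·V_4 - 5  [with V_1=6, V_4=5]  = 16
V_6 = -V_1 - 2·V_3 + 2·V_5  [with V_1=6, V_3=5, V_5=16]  = 16

16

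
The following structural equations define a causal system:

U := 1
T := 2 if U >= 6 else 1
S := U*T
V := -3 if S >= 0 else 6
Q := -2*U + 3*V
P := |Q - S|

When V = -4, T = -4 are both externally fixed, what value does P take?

10

The joint intervention fixes V = -4, T = -4, removing each variable's own equation.
S = U*T  [with U=1, T=-4]  = -4
Q = -2*U + 3*V  [with U=1, V=-4]  = -14
P = |Q - S|  [with Q=-14, S=-4]  = 10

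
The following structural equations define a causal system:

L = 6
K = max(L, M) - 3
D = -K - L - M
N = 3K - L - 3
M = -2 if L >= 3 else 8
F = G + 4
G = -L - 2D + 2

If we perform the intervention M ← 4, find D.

Under do(M=4), the mechanism M = -2 if L >= 3 else 8 is discarded; M is fixed at 4.
K = max(L, M) - 3  [with L=6, M=4]  = 3
D = -K - L - M  [with K=3, L=6, M=4]  = -13

-13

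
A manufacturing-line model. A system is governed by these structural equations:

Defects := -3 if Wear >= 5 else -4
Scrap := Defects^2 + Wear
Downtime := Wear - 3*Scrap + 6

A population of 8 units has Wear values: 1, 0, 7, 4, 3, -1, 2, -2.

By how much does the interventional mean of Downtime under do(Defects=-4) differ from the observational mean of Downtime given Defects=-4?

The intervention sets Defects=-4 in all 8 units regardless of Wear. Recomputing Downtime per unit gives -44, -42, -56, -50, -48, -40, -46, -38; average -45.5.
Observing Defects=-4 restricts to units where Defects's equation naturally yields -4: Wear ∈ {1, 0, 4, 3, -1, 2, -2}. In that subpopulation Downtime = -44, -42, -50, -48, -40, -46, -38, mean -44.
Difference = -45.5 − (-44) = -1.5.

-1.5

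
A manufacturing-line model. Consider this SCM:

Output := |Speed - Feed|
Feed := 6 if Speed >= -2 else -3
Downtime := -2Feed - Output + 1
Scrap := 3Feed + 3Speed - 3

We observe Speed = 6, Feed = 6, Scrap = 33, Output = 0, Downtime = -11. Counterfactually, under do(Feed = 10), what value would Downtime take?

-23

do(Feed=10) replaces the equation Feed := 6 if Speed >= -2 else -3 with the constant Feed = 10.
Output = |Speed - Feed|  [with Speed=6, Feed=10]  = 4
Downtime = -2Feed - Output + 1  [with Feed=10, Output=4]  = -23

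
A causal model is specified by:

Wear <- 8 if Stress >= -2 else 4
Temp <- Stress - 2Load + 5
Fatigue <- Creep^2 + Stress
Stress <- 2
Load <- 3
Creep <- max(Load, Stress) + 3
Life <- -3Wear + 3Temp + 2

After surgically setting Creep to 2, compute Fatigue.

Under do(Creep=2), the mechanism Creep <- max(Load, Stress) + 3 is discarded; Creep is fixed at 2.
Fatigue = Creep^2 + Stress  [with Creep=2, Stress=2]  = 6

6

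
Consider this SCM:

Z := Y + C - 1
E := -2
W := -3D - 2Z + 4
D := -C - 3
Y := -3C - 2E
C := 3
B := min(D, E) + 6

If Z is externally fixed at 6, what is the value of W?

The intervention breaks the incoming arrows to Z: Z := Y + C - 1 no longer applies, and Z = 6.
D = -C - 3  [with C=3]  = -6
W = -3D - 2Z + 4  [with D=-6, Z=6]  = 10

10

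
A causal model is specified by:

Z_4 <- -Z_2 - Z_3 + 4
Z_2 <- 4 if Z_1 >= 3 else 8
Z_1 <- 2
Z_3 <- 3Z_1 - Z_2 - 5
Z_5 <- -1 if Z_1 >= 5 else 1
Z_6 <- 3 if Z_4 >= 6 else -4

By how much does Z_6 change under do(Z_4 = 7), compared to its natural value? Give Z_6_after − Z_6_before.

Under do(Z_4=7), the mechanism Z_4 <- -Z_2 - Z_3 + 4 is discarded; Z_4 is fixed at 7.
Z_6 = 3 if Z_4 >= 6 else -4  [with Z_4=7]  = 3
Without intervention: Z_2 = 4 if Z_1 >= 3 else 8  [with Z_1=2]  = 8; Z_3 = 3Z_1 - Z_2 - 5  [with Z_1=2, Z_2=8]  = -7; Z_4 = -Z_2 - Z_3 + 4  [with Z_2=8, Z_3=-7]  = 3; Z_6 = 3 if Z_4 >= 6 else -4  [with Z_4=3]  = -4.
Change = 3 − (-4) = 7.

7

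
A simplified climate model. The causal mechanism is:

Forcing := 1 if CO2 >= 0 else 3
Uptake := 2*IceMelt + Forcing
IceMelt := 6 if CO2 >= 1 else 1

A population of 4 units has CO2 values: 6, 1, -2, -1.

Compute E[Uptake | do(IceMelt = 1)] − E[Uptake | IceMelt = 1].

Under do(IceMelt=1), IceMelt's equation is replaced by IceMelt=1 for every unit. Per-unit Uptake: 3, 3, 5, 5. Mean = 4.
Observing IceMelt=1 restricts to units where IceMelt's equation naturally yields 1: CO2 ∈ {-2, -1}. In that subpopulation Uptake = 5, 5, mean 5.
Difference = 4 − 5 = -1.

-1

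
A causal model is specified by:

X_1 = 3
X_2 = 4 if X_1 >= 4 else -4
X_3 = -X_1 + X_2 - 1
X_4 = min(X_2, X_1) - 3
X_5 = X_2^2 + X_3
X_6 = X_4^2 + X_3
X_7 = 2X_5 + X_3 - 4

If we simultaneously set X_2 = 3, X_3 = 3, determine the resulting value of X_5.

Under do(X_2 = 3, X_3 = 3), each intervened variable's structural equation is replaced by its fixed value.
X_5 = X_2^2 + X_3  [with X_2=3, X_3=3]  = 12

12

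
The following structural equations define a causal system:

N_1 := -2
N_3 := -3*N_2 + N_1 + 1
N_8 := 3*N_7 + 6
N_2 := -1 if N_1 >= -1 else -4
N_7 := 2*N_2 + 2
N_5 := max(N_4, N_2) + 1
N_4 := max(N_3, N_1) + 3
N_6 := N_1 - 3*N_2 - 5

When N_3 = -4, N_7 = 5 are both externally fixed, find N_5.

Setting N_3 = -4, N_7 = 5 by intervention discards those variables' equations.
N_2 = -1 if N_1 >= -1 else -4  [with N_1=-2]  = -4
N_4 = max(N_3, N_1) + 3  [with N_3=-4, N_1=-2]  = 1
N_5 = max(N_4, N_2) + 1  [with N_4=1, N_2=-4]  = 2

2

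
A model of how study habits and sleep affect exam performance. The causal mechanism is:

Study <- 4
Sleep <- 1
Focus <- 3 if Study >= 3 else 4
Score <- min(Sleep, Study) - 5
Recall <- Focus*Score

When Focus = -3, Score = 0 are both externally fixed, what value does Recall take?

Setting Focus = -3, Score = 0 by intervention discards those variables' equations.
Recall = Focus*Score  [with Focus=-3, Score=0]  = 0

0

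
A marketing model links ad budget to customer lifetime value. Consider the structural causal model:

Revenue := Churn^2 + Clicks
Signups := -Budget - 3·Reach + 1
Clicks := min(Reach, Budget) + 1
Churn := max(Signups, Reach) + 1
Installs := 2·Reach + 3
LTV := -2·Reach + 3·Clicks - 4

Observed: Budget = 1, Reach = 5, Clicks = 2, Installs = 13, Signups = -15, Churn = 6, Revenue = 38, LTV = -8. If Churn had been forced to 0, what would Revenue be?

Intervening sets Churn = 0 and removes its equation (Churn := max(Signups, Reach) + 1).
Clicks = min(Reach, Budget) + 1  [with Reach=5, Budget=1]  = 2
Revenue = Churn^2 + Clicks  [with Churn=0, Clicks=2]  = 2

2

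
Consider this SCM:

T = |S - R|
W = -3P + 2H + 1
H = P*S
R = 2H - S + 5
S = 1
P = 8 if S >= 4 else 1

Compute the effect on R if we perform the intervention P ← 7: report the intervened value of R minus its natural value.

12

Under do(P=7), the mechanism P = 8 if S >= 4 else 1 is discarded; P is fixed at 7.
H = P*S  [with P=7, S=1]  = 7
R = 2H - S + 5  [with H=7, S=1]  = 18
Without intervention: P = 8 if S >= 4 else 1  [with S=1]  = 1; H = P*S  [with P=1, S=1]  = 1; R = 2H - S + 5  [with H=1, S=1]  = 6.
Change = 18 − 6 = 12.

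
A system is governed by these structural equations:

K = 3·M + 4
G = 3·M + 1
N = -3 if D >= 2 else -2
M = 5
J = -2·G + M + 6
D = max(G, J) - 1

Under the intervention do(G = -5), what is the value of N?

-3

Under do(G=-5), the mechanism G = 3·M + 1 is discarded; G is fixed at -5.
J = -2·G + M + 6  [with G=-5, M=5]  = 21
D = max(G, J) - 1  [with G=-5, J=21]  = 20
N = -3 if D >= 2 else -2  [with D=20]  = -3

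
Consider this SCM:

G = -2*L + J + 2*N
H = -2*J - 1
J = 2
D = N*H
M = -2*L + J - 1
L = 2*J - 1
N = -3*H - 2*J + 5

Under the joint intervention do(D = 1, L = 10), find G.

Setting D = 1, L = 10 by intervention discards those variables' equations.
H = -2*J - 1  [with J=2]  = -5
N = -3*H - 2*J + 5  [with H=-5, J=2]  = 16
G = -2*L + J + 2*N  [with L=10, J=2, N=16]  = 14

14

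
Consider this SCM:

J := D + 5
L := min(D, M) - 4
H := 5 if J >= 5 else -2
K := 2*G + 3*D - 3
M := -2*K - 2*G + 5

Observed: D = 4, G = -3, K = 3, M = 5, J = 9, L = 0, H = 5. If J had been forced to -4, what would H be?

Under do(J=-4), the mechanism J := D + 5 is discarded; J is fixed at -4.
H = 5 if J >= 5 else -2  [with J=-4]  = -2

-2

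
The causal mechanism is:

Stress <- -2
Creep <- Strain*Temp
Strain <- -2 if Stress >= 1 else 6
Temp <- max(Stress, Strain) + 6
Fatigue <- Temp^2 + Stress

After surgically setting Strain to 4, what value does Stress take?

-2

Under do(Strain=4), the mechanism Strain <- -2 if Stress >= 1 else 6 is discarded; Strain is fixed at 4.
Stress is not downstream of the intervention, so its value is determined by the original equations.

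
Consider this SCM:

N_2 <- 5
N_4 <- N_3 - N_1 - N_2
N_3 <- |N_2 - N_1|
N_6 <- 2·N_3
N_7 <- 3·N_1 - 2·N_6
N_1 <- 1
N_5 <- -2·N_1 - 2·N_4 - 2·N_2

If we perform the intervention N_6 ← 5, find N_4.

do(N_6=5) replaces the equation N_6 <- 2·N_3 with the constant N_6 = 5.
No directed path runs from N_6 to N_4, so N_4 keeps its natural value.
N_3 = |N_2 - N_1|  [with N_2=5, N_1=1]  = 4
N_4 = N_3 - N_1 - N_2  [with N_3=4, N_1=1, N_2=5]  = -2

-2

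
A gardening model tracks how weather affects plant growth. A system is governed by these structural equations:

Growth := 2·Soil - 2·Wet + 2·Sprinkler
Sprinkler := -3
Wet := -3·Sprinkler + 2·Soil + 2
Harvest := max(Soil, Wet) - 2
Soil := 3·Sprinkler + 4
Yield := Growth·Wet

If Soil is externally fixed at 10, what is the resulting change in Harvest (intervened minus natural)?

30

Under do(Soil=10), the mechanism Soil := 3·Sprinkler + 4 is discarded; Soil is fixed at 10.
Wet = -3·Sprinkler + 2·Soil + 2  [with Sprinkler=-3, Soil=10]  = 31
Harvest = max(Soil, Wet) - 2  [with Soil=10, Wet=31]  = 29
Without intervention: Soil = 3·Sprinkler + 4  [with Sprinkler=-3]  = -5; Wet = -3·Sprinkler + 2·Soil + 2  [with Sprinkler=-3, Soil=-5]  = 1; Harvest = max(Soil, Wet) - 2  [with Soil=-5, Wet=1]  = -1.
Change = 29 − (-1) = 30.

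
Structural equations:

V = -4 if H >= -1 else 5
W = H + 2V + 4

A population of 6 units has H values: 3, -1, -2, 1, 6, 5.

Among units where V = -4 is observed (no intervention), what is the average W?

E[W|V=-4] averages over only the 5 units with V=-4 (H = 3, -1, 1, 6, 5): W = -1, -5, -3, 2, 1, mean -1.2.

-1.2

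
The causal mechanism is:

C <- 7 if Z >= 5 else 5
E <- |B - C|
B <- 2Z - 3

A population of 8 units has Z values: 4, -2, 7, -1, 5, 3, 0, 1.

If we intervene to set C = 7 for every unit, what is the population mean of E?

The intervention sets C=7 in all 8 units regardless of Z. Recomputing E per unit gives 2, 14, 4, 12, 0, 4, 10, 8; average 6.75.

6.75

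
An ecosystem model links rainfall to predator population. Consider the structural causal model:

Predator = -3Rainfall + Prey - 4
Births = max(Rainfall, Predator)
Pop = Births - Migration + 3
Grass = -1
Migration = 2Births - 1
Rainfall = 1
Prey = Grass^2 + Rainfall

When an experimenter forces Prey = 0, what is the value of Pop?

3

The intervention breaks the incoming arrows to Prey: Prey = Grass^2 + Rainfall no longer applies, and Prey = 0.
Predator = -3Rainfall + Prey - 4  [with Rainfall=1, Prey=0]  = -7
Births = max(Rainfall, Predator)  [with Rainfall=1, Predator=-7]  = 1
Migration = 2Births - 1  [with Births=1]  = 1
Pop = Births - Migration + 3  [with Births=1, Migration=1]  = 3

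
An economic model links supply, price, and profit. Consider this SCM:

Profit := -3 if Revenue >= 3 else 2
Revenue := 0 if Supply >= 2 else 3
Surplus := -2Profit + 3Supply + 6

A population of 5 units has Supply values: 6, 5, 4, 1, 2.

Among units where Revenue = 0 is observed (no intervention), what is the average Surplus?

Observing Revenue=0 restricts to units where Revenue's equation naturally yields 0: Supply ∈ {6, 5, 4, 2}. In that subpopulation Surplus = 20, 17, 14, 8, mean 14.75.

14.75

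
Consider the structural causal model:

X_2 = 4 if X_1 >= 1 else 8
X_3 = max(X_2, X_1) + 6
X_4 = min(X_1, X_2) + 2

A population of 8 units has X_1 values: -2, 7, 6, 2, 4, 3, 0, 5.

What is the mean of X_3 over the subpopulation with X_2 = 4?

Observing X_2=4 restricts to units where X_2's equation naturally yields 4: X_1 ∈ {7, 6, 2, 4, 3, 5}. In that subpopulation X_3 = 13, 12, 10, 10, 10, 11, mean 11.

11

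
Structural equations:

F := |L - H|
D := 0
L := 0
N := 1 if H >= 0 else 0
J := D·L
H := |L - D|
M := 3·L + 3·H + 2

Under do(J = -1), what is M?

do(J=-1) replaces the equation J := D·L with the constant J = -1.
Since M is not a descendant of the intervened variable, it is unaffected.
H = |L - D|  [with L=0, D=0]  = 0
M = 3·L + 3·H + 2  [with L=0, H=0]  = 2

2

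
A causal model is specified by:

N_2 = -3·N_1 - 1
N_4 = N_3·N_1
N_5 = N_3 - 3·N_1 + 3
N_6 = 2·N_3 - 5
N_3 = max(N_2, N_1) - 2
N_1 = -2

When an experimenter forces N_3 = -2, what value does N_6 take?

-9

The intervention breaks the incoming arrows to N_3: N_3 = max(N_2, N_1) - 2 no longer applies, and N_3 = -2.
N_6 = 2·N_3 - 5  [with N_3=-2]  = -9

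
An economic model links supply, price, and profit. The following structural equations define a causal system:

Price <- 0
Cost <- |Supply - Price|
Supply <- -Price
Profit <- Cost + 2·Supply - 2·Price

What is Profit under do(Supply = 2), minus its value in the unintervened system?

Under do(Supply=2), the mechanism Supply <- -Price is discarded; Supply is fixed at 2.
Cost = |Supply - Price|  [with Supply=2, Price=0]  = 2
Profit = Cost + 2·Supply - 2·Price  [with Cost=2, Supply=2, Price=0]  = 6
Without intervention: Supply = -Price  [with Price=0]  = 0; Cost = |Supply - Price|  [with Supply=0, Price=0]  = 0; Profit = Cost + 2·Supply - 2·Price  [with Cost=0, Supply=0, Price=0]  = 0.
Change = 6 − 0 = 6.

6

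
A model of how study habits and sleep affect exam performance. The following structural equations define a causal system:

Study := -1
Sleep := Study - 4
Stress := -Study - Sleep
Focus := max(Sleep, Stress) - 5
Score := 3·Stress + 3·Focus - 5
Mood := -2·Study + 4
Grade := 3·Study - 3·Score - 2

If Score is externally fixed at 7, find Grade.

Under do(Score=7), the mechanism Score := 3·Stress + 3·Focus - 5 is discarded; Score is fixed at 7.
Grade = 3·Study - 3·Score - 2  [with Study=-1, Score=7]  = -26

-26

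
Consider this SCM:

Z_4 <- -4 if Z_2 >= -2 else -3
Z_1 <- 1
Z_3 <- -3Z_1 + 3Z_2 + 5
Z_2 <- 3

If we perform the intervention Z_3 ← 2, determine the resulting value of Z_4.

The intervention breaks the incoming arrows to Z_3: Z_3 <- -3Z_1 + 3Z_2 + 5 no longer applies, and Z_3 = 2.
Z_4 is not downstream of the intervention, so its value is determined by the original equations.
Z_4 = -4 if Z_2 >= -2 else -3  [with Z_2=3]  = -4

-4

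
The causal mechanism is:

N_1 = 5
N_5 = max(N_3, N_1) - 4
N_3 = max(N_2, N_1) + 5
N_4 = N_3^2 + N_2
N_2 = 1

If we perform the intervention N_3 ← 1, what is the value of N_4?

2

The intervention breaks the incoming arrows to N_3: N_3 = max(N_2, N_1) + 5 no longer applies, and N_3 = 1.
N_4 = N_3^2 + N_2  [with N_3=1, N_2=1]  = 2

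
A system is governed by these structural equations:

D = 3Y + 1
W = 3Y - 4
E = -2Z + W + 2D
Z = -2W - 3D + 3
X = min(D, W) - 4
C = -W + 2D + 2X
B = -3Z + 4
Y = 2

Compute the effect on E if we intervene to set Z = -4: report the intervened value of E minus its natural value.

-36

Intervening sets Z = -4 and removes its equation (Z = -2W - 3D + 3).
D = 3Y + 1  [with Y=2]  = 7
W = 3Y - 4  [with Y=2]  = 2
E = -2Z + W + 2D  [with Z=-4, W=2, D=7]  = 24
Without intervention: D = 3Y + 1  [with Y=2]  = 7; W = 3Y - 4  [with Y=2]  = 2; Z = -2W - 3D + 3  [with W=2, D=7]  = -22; E = -2Z + W + 2D  [with Z=-22, W=2, D=7]  = 60.
Change = 24 − 60 = -36.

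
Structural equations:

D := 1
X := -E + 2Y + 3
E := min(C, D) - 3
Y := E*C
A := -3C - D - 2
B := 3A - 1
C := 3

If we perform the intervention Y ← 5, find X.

Intervening sets Y = 5 and removes its equation (Y := E*C).
E = min(C, D) - 3  [with C=3, D=1]  = -2
X = -E + 2Y + 3  [with E=-2, Y=5]  = 15

15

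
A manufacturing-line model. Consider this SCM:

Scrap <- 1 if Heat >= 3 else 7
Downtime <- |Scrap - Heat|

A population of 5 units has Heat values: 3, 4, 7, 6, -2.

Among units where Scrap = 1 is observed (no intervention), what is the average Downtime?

Conditioning on Scrap=1 selects the 4 unit(s) with Heat ∈ {3, 4, 7, 6}. Their Downtime values: 2, 3, 6, 5. Mean = 4.

4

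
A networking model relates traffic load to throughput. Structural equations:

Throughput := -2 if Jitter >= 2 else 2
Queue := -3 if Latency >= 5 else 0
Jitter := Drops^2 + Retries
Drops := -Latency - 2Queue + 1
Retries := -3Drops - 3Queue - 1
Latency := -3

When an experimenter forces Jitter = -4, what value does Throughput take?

2

The intervention breaks the incoming arrows to Jitter: Jitter := Drops^2 + Retries no longer applies, and Jitter = -4.
Throughput = -2 if Jitter >= 2 else 2  [with Jitter=-4]  = 2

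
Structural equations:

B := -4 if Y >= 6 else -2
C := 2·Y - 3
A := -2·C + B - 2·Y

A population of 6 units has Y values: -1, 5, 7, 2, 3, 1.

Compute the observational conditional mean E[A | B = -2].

-8

E[A|B=-2] averages over only the 5 units with B=-2 (Y = -1, 5, 2, 3, 1): A = 10, -26, -8, -14, -2, mean -8.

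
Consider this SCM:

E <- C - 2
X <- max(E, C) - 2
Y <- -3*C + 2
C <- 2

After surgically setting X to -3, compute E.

0

Under do(X=-3), the mechanism X <- max(E, C) - 2 is discarded; X is fixed at -3.
Since E is not a descendant of the intervened variable, it is unaffected.
E = C - 2  [with C=2]  = 0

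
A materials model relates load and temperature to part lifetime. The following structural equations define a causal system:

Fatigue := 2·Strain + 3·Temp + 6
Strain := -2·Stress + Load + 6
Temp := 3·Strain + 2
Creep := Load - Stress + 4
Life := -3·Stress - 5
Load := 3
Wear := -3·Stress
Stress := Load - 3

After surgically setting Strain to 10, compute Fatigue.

The intervention breaks the incoming arrows to Strain: Strain := -2·Stress + Load + 6 no longer applies, and Strain = 10.
Temp = 3·Strain + 2  [with Strain=10]  = 32
Fatigue = 2·Strain + 3·Temp + 6  [with Strain=10, Temp=32]  = 122

122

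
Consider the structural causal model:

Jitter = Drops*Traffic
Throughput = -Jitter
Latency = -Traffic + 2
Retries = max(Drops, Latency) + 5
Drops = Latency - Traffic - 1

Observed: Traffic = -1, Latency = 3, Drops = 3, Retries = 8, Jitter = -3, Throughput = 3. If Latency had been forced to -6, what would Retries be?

Under do(Latency=-6), the mechanism Latency = -Traffic + 2 is discarded; Latency is fixed at -6.
Drops = Latency - Traffic - 1  [with Latency=-6, Traffic=-1]  = -6
Retries = max(Drops, Latency) + 5  [with Drops=-6, Latency=-6]  = -1

-1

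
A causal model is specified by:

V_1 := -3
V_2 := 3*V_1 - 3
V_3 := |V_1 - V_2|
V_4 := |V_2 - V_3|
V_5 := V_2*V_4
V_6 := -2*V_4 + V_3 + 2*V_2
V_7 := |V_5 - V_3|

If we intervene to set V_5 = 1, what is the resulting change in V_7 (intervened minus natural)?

Under do(V_5=1), the mechanism V_5 := V_2*V_4 is discarded; V_5 is fixed at 1.
V_2 = 3*V_1 - 3  [with V_1=-3]  = -12
V_3 = |V_1 - V_2|  [with V_1=-3, V_2=-12]  = 9
V_7 = |V_5 - V_3|  [with V_5=1, V_3=9]  = 8
Without intervention: V_2 = 3*V_1 - 3  [with V_1=-3]  = -12; V_3 = |V_1 - V_2|  [with V_1=-3, V_2=-12]  = 9; V_4 = |V_2 - V_3|  [with V_2=-12, V_3=9]  = 21; V_5 = V_2*V_4  [with V_2=-12, V_4=21]  = -252; V_7 = |V_5 - V_3|  [with V_5=-252, V_3=9]  = 261.
Change = 8 − 261 = -253.

-253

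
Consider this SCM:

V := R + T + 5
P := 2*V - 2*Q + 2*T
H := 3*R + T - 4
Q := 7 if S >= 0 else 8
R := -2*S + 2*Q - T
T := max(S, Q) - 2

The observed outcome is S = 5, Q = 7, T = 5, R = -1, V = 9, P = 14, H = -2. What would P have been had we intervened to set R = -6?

4

Under do(R=-6), the mechanism R := -2*S + 2*Q - T is discarded; R is fixed at -6.
Q = 7 if S >= 0 else 8  [with S=5]  = 7
T = max(S, Q) - 2  [with S=5, Q=7]  = 5
V = R + T + 5  [with R=-6, T=5]  = 4
P = 2*V - 2*Q + 2*T  [with V=4, Q=7, T=5]  = 4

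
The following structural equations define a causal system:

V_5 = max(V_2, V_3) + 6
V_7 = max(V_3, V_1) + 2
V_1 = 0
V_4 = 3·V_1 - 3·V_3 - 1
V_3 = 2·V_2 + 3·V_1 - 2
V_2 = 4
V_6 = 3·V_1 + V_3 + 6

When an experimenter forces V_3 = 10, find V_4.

The intervention breaks the incoming arrows to V_3: V_3 = 2·V_2 + 3·V_1 - 2 no longer applies, and V_3 = 10.
V_4 = 3·V_1 - 3·V_3 - 1  [with V_1=0, V_3=10]  = -31

-31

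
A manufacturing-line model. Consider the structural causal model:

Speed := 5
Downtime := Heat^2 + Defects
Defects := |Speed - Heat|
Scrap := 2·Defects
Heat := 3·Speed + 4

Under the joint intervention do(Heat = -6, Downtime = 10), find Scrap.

The joint intervention fixes Heat = -6, Downtime = 10, removing each variable's own equation.
Defects = |Speed - Heat|  [with Speed=5, Heat=-6]  = 11
Scrap = 2·Defects  [with Defects=11]  = 22

22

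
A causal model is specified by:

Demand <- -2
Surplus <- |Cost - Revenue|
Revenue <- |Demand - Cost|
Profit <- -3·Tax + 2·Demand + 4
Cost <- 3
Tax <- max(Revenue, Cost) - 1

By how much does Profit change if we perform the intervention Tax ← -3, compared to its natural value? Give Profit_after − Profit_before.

21

Intervening sets Tax = -3 and removes its equation (Tax <- max(Revenue, Cost) - 1).
Profit = -3·Tax + 2·Demand + 4  [with Tax=-3, Demand=-2]  = 9
Without intervention: Revenue = |Demand - Cost|  [with Demand=-2, Cost=3]  = 5; Tax = max(Revenue, Cost) - 1  [with Revenue=5, Cost=3]  = 4; Profit = -3·Tax + 2·Demand + 4  [with Tax=4, Demand=-2]  = -12.
Change = 9 − (-12) = 21.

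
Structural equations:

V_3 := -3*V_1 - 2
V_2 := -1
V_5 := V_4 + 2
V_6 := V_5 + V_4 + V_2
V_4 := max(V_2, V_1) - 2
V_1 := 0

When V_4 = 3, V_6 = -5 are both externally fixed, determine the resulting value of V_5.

Setting V_4 = 3, V_6 = -5 by intervention discards those variables' equations.
V_5 = V_4 + 2  [with V_4=3]  = 5

5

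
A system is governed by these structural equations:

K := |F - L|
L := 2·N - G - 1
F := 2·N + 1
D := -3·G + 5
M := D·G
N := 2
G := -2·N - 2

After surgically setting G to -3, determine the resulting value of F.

do(G=-3) replaces the equation G := -2·N - 2 with the constant G = -3.
Since F is not a descendant of the intervened variable, it is unaffected.
F = 2·N + 1  [with N=2]  = 5

5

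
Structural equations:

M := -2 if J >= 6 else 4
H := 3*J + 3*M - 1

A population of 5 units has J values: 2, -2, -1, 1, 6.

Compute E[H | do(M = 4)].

Every unit gets M=4 under the intervention. H values become 17, 5, 8, 14, 29; E[H|do(M=4)] = 14.6.

14.6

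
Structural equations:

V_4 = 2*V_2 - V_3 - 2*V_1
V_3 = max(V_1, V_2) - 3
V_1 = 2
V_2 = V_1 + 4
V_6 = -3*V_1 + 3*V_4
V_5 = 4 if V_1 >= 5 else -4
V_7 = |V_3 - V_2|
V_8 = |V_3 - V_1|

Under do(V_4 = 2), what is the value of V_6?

0

Under do(V_4=2), the mechanism V_4 = 2*V_2 - V_3 - 2*V_1 is discarded; V_4 is fixed at 2.
V_6 = -3*V_1 + 3*V_4  [with V_1=2, V_4=2]  = 0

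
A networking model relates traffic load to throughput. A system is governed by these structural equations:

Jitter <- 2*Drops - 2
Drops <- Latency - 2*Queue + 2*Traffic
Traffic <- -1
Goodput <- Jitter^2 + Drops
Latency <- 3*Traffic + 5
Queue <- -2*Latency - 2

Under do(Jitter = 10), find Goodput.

112

The intervention breaks the incoming arrows to Jitter: Jitter <- 2*Drops - 2 no longer applies, and Jitter = 10.
Latency = 3*Traffic + 5  [with Traffic=-1]  = 2
Queue = -2*Latency - 2  [with Latency=2]  = -6
Drops = Latency - 2*Queue + 2*Traffic  [with Latency=2, Queue=-6, Traffic=-1]  = 12
Goodput = Jitter^2 + Drops  [with Jitter=10, Drops=12]  = 112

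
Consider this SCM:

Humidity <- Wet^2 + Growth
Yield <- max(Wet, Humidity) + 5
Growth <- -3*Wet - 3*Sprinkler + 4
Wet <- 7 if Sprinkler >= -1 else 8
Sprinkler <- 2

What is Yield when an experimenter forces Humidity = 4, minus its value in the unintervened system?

-19

Intervening sets Humidity = 4 and removes its equation (Humidity <- Wet^2 + Growth).
Wet = 7 if Sprinkler >= -1 else 8  [with Sprinkler=2]  = 7
Yield = max(Wet, Humidity) + 5  [with Wet=7, Humidity=4]  = 12
Without intervention: Wet = 7 if Sprinkler >= -1 else 8  [with Sprinkler=2]  = 7; Growth = -3*Wet - 3*Sprinkler + 4  [with Wet=7, Sprinkler=2]  = -23; Humidity = Wet^2 + Growth  [with Wet=7, Growth=-23]  = 26; Yield = max(Wet, Humidity) + 5  [with Wet=7, Humidity=26]  = 31.
Change = 12 − 31 = -19.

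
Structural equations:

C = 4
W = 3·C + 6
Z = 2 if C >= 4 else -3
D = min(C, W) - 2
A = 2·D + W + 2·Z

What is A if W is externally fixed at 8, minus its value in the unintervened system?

do(W=8) replaces the equation W = 3·C + 6 with the constant W = 8.
Z = 2 if C >= 4 else -3  [with C=4]  = 2
D = min(C, W) - 2  [with C=4, W=8]  = 2
A = 2·D + W + 2·Z  [with D=2, W=8, Z=2]  = 16
Without intervention: W = 3·C + 6  [with C=4]  = 18; Z = 2 if C >= 4 else -3  [with C=4]  = 2; D = min(C, W) - 2  [with C=4, W=18]  = 2; A = 2·D + W + 2·Z  [with D=2, W=18, Z=2]  = 26.
Change = 16 − 26 = -10.

-10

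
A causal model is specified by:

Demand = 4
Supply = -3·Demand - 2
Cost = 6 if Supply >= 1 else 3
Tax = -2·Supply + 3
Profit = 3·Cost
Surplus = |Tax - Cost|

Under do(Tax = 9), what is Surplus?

6

Under do(Tax=9), the mechanism Tax = -2·Supply + 3 is discarded; Tax is fixed at 9.
Supply = -3·Demand - 2  [with Demand=4]  = -14
Cost = 6 if Supply >= 1 else 3  [with Supply=-14]  = 3
Surplus = |Tax - Cost|  [with Tax=9, Cost=3]  = 6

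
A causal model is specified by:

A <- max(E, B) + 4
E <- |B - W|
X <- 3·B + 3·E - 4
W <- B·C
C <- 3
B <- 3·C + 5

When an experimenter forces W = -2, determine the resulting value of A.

do(W=-2) replaces the equation W <- B·C with the constant W = -2.
B = 3·C + 5  [with C=3]  = 14
E = |B - W|  [with B=14, W=-2]  = 16
A = max(E, B) + 4  [with E=16, B=14]  = 20

20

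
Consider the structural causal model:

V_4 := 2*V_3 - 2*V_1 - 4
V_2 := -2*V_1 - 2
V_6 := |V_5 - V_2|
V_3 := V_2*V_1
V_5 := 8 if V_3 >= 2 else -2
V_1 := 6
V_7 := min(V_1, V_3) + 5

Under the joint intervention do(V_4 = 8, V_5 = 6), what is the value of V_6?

The joint intervention fixes V_4 = 8, V_5 = 6, removing each variable's own equation.
V_2 = -2*V_1 - 2  [with V_1=6]  = -14
V_6 = |V_5 - V_2|  [with V_5=6, V_2=-14]  = 20

20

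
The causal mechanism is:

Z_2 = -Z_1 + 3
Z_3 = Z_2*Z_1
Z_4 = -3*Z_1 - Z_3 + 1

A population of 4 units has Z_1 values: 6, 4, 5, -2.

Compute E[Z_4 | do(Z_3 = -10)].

1.25

do(Z_3=-10) breaks Z_3's dependence on Z_1. With Z_3=-10 fixed, Z_4 across the units is -7, -1, -4, 17, mean 1.25.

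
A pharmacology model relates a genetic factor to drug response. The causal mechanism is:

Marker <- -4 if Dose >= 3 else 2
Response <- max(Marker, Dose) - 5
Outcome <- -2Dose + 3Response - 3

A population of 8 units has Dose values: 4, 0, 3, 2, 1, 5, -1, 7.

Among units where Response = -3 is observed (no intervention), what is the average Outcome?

-13

Observing Response=-3 restricts to units where Response's equation naturally yields -3: Dose ∈ {0, 2, 1, -1}. In that subpopulation Outcome = -12, -16, -14, -10, mean -13.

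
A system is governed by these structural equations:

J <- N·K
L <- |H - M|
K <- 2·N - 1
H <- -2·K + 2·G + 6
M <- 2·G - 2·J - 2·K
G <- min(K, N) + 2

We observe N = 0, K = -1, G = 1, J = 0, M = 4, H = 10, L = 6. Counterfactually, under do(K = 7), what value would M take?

-10

do(K=7) replaces the equation K <- 2·N - 1 with the constant K = 7.
G = min(K, N) + 2  [with K=7, N=0]  = 2
J = N·K  [with N=0, K=7]  = 0
M = 2·G - 2·J - 2·K  [with G=2, J=0, K=7]  = -10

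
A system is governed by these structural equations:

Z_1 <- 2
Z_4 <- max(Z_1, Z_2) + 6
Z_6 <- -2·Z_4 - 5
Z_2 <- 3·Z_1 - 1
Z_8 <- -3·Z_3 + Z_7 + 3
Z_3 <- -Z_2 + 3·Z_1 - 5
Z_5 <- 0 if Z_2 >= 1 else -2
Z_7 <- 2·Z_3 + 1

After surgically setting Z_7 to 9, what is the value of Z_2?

Under do(Z_7=9), the mechanism Z_7 <- 2·Z_3 + 1 is discarded; Z_7 is fixed at 9.
Z_2 is not downstream of the intervention, so its value is determined by the original equations.
Z_2 = 3·Z_1 - 1  [with Z_1=2]  = 5

5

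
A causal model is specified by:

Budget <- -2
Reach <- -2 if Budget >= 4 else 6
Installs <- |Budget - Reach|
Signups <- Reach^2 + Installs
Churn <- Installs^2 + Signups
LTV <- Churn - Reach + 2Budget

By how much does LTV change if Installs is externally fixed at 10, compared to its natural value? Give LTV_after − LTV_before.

The intervention breaks the incoming arrows to Installs: Installs <- |Budget - Reach| no longer applies, and Installs = 10.
Reach = -2 if Budget >= 4 else 6  [with Budget=-2]  = 6
Signups = Reach^2 + Installs  [with Reach=6, Installs=10]  = 46
Churn = Installs^2 + Signups  [with Installs=10, Signups=46]  = 146
LTV = Churn - Reach + 2Budget  [with Churn=146, Reach=6, Budget=-2]  = 136
Without intervention: Reach = -2 if Budget >= 4 else 6  [with Budget=-2]  = 6; Installs = |Budget - Reach|  [with Budget=-2, Reach=6]  = 8; Signups = Reach^2 + Installs  [with Reach=6, Installs=8]  = 44; Churn = Installs^2 + Signups  [with Installs=8, Signups=44]  = 108; LTV = Churn - Reach + 2Budget  [with Churn=108, Reach=6, Budget=-2]  = 98.
Change = 136 − 98 = 38.

38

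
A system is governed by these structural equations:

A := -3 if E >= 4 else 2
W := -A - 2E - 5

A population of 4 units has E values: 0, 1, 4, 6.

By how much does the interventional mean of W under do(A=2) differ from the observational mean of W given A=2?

-4.5

Every unit gets A=2 under the intervention. W values become -7, -9, -15, -19; E[W|do(A=2)] = -12.5.
Observing A=2 restricts to units where A's equation naturally yields 2: E ∈ {0, 1}. In that subpopulation W = -7, -9, mean -8.
Difference = -12.5 − (-8) = -4.5.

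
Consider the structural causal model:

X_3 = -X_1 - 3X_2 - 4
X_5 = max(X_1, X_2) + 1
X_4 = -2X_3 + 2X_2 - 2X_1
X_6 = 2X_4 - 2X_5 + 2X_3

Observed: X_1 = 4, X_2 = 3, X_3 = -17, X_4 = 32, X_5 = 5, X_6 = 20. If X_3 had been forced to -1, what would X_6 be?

-12

The intervention breaks the incoming arrows to X_3: X_3 = -X_1 - 3X_2 - 4 no longer applies, and X_3 = -1.
X_4 = -2X_3 + 2X_2 - 2X_1  [with X_3=-1, X_2=3, X_1=4]  = 0
X_5 = max(X_1, X_2) + 1  [with X_1=4, X_2=3]  = 5
X_6 = 2X_4 - 2X_5 + 2X_3  [with X_4=0, X_5=5, X_3=-1]  = -12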